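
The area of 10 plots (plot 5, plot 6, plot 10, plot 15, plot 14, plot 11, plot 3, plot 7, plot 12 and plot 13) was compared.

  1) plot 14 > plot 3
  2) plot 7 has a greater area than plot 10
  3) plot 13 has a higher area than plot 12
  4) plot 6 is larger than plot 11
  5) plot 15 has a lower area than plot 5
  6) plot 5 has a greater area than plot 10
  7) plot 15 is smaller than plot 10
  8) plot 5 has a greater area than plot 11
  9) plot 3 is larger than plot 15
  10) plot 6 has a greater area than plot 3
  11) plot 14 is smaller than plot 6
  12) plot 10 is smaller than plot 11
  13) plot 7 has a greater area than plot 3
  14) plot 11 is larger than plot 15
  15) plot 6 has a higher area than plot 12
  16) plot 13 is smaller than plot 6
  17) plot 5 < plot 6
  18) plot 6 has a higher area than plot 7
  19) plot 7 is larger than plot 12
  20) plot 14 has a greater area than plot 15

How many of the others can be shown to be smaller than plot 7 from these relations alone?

The elements the relations force below plot 7 are plot 12, plot 15, plot 10, plot 3 — no chain reaches any other.
That is 4.

4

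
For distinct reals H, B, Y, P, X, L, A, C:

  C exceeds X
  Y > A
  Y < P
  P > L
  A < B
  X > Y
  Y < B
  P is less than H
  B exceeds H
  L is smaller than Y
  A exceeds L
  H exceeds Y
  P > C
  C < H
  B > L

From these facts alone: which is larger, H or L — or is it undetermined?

H

Chaining the given relations: L < A < Y < X < C < P < H.
So H is larger.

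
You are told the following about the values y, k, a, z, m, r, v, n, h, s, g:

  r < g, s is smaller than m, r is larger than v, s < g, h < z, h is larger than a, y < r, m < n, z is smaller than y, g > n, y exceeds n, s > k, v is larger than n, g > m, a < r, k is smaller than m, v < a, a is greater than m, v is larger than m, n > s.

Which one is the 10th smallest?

r

The consecutive relations fix a unique order: k < s < m < n < v < a < h < z < y < r < g.
Counting 10 from the smallest end gives r.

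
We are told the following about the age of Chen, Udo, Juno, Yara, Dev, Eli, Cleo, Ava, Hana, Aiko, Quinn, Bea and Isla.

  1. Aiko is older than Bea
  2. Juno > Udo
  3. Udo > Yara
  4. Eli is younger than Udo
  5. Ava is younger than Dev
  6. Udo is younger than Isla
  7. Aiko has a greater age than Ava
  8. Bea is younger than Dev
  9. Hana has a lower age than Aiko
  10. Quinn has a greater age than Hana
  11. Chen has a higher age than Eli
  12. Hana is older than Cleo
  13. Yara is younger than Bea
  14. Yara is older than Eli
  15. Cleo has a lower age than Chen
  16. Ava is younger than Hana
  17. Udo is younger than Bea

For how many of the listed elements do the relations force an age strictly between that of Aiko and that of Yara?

The relations place Yara below Aiko. An element lies strictly between them when it is forced above Yara and also forced below Aiko.
Above Yara: {Udo, Bea, Isla, Dev, Juno}. Below Aiko: {Eli, Udo, Bea, Cleo, Ava, Hana}.
Intersection: {Udo, Bea} — 2.

2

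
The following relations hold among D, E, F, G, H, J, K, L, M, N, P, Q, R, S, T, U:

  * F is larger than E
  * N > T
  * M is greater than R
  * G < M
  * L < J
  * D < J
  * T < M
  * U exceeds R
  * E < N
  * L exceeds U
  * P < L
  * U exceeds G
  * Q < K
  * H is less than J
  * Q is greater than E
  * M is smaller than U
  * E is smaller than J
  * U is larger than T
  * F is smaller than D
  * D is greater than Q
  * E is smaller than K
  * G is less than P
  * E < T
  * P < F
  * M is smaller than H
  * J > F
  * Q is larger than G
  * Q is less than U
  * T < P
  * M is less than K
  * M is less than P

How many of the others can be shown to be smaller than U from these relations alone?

Directly below U: R, T, G, M, Q.
One step further: E (6 so far).
Nothing else is reachable below U; 6 in all.

6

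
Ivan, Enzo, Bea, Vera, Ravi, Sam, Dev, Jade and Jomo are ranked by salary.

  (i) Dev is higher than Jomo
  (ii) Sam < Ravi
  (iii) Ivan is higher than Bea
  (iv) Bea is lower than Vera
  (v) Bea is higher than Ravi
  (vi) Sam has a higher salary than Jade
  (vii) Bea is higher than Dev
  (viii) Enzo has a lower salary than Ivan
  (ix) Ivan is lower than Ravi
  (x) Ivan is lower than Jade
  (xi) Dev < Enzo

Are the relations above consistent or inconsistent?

inconsistent

Chaining the given relations yields Ivan < Jade < Sam < Ravi < Bea, so Ivan < Bea. But one relation states Bea < Ivan. These cannot both hold.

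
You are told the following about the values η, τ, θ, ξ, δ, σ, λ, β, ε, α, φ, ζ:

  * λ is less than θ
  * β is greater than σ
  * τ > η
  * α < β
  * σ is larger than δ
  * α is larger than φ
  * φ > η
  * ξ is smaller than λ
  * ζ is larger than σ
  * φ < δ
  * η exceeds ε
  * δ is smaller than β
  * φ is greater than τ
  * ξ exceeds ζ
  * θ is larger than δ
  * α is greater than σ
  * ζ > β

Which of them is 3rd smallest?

τ

The consecutive relations fix a unique order: ε < η < τ < φ < δ < σ < α < β < ζ < ξ < λ < θ.
Counting 3 from the smallest end gives τ.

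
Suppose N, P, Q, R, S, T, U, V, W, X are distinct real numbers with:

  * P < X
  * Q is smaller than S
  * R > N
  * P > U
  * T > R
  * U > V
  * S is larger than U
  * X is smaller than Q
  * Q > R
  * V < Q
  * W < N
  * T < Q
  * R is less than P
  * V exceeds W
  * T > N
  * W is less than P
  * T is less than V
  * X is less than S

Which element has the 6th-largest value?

Chaining the given pairs: W < N < R < T < V < U < P < X < Q < S.
Counting 6 from the largest end gives V.

V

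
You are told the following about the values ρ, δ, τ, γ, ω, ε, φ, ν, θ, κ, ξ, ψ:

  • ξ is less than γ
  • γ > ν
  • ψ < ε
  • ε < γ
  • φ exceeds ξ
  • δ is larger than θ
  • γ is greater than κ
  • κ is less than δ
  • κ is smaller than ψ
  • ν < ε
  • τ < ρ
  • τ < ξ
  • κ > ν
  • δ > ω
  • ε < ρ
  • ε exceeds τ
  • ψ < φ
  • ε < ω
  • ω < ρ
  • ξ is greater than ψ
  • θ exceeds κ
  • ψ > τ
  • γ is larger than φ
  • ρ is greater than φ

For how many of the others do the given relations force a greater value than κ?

9

The elements the relations force above κ are ψ, ε, ω, ξ, φ, γ, θ, δ, ρ — no chain reaches any other.
That is 9.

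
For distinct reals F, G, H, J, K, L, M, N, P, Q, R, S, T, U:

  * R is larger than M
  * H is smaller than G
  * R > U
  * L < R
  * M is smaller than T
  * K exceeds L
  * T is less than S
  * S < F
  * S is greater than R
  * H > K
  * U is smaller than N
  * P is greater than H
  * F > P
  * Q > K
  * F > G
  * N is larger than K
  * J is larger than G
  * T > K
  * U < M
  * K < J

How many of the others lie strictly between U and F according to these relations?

4

Chaining upward from U reaches: M, N, R, T, S.
Chaining downward from F reaches: L, K, M, H, G, R, T, P, S.
Strictly between U and F are those in both lists: M, R, T, S — 4 elements.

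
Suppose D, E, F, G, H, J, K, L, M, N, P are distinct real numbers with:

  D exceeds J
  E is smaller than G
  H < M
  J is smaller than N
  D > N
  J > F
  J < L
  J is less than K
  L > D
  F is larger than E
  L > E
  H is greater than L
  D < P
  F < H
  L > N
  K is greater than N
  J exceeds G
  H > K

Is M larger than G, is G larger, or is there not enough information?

M

G < J and J < N give G < N.
Then N < D extends the chain to D.
Then D < L extends the chain to L.
Then L < H extends the chain to H.
With H < M: G < J < N < D < L < H < M.
So M is larger.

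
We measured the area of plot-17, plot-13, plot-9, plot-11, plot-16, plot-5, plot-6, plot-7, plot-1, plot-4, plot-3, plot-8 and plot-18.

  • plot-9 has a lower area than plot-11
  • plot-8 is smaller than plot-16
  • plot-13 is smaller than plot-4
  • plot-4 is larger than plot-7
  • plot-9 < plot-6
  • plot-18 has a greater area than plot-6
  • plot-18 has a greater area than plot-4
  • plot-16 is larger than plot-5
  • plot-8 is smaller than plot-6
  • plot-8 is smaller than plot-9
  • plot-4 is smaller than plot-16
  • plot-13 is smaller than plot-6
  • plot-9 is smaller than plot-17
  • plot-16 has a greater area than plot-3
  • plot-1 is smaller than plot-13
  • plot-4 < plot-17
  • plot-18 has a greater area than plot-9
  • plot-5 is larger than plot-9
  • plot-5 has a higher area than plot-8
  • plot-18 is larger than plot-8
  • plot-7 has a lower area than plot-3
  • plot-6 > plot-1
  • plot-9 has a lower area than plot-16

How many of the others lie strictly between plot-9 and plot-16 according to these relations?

1

The relations place plot-9 below plot-16. An element lies strictly between them when it is forced above plot-9 and also forced below plot-16.
Above plot-9: {plot-5, plot-6, plot-18, plot-17, plot-11}. Below plot-16: {plot-8, plot-1, plot-13, plot-7, plot-4, plot-5, plot-3}.
Intersection: {plot-5} — 1.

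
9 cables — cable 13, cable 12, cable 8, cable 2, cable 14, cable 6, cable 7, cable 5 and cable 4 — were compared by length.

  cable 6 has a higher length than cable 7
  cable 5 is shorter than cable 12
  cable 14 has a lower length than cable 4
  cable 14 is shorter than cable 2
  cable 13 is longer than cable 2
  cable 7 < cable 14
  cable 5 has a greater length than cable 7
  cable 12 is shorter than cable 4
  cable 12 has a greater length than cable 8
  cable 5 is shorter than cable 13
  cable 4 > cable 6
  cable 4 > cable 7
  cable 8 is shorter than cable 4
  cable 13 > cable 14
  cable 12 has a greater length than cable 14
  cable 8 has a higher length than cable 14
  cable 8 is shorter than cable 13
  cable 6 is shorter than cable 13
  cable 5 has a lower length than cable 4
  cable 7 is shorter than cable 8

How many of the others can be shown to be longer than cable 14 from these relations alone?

Directly above cable 14: cable 2, cable 8, cable 13, cable 12, cable 4.
Nothing else is reachable above cable 14; 5 in all.

5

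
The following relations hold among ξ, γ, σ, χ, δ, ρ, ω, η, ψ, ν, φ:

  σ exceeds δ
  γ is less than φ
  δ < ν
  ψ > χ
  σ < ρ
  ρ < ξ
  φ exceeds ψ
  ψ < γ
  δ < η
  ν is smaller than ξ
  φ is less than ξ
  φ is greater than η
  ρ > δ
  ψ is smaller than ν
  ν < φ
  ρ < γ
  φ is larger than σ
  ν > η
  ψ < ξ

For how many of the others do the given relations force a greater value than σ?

The elements the relations force above σ are ρ, γ, φ, ξ — no chain reaches any other.
That is 4.

4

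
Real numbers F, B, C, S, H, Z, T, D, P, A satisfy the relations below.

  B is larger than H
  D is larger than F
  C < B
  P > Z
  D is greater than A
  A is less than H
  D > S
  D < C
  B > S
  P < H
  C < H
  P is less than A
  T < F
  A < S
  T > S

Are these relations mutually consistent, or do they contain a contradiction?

consistent

Every relation is compatible with Z < P < A < S < T < F < D < C < H < B; the set is consistent.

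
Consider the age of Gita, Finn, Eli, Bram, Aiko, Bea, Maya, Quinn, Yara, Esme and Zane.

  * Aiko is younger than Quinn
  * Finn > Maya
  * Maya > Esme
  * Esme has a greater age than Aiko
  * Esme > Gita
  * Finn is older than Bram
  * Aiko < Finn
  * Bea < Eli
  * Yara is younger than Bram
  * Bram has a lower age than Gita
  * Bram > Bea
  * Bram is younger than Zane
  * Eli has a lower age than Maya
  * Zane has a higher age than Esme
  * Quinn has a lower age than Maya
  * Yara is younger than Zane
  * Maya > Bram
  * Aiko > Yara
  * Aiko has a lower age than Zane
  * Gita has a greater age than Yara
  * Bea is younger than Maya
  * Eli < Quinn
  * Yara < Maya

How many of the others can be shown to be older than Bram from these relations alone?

The elements the relations force above Bram are Gita, Esme, Maya, Finn, Zane — no chain reaches any other.
That is 5.

5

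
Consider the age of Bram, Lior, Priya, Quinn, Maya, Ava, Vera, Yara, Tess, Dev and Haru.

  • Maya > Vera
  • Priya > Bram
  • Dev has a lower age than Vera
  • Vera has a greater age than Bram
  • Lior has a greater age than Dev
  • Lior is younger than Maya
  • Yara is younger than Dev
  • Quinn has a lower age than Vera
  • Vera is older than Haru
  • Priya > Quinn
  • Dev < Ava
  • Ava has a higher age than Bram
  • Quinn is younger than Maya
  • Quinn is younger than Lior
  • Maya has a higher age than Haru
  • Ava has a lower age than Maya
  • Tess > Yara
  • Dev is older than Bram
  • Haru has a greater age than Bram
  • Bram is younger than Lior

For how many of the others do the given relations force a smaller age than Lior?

4

Directly below Lior: Bram, Quinn, Dev.
One step further: Yara (4 so far).
No other element is forced below Lior by the given relations, so the count is 4.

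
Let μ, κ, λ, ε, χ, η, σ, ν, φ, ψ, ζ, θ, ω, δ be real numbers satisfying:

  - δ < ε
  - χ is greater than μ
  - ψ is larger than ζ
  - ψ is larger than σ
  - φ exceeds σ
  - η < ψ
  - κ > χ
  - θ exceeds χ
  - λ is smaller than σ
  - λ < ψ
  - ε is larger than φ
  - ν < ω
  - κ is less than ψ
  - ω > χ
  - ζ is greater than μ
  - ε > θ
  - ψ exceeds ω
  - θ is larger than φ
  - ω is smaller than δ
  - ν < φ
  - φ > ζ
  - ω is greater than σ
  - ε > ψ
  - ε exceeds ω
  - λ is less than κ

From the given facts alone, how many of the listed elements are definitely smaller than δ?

6

From δ the given relations immediately reach ω.
From those, ν, σ, χ — 4 in total.
From those, μ, λ — 6 in total.
No other element is forced below δ by the given relations, so the count is 6.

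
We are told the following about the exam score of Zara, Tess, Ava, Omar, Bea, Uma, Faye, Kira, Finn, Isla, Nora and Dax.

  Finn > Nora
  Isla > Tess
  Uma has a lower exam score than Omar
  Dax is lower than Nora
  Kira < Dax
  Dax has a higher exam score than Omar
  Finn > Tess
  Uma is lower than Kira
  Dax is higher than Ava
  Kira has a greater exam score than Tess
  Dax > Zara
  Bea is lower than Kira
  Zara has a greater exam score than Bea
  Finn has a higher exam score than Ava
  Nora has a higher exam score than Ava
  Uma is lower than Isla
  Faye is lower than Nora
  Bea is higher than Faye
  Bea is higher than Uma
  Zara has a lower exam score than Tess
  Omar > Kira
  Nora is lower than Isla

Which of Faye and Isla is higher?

Isla

Chaining the given relations: Faye < Bea < Zara < Tess < Kira < Omar < Dax < Nora < Isla.
So Faye < Isla; Isla is the higher of the two.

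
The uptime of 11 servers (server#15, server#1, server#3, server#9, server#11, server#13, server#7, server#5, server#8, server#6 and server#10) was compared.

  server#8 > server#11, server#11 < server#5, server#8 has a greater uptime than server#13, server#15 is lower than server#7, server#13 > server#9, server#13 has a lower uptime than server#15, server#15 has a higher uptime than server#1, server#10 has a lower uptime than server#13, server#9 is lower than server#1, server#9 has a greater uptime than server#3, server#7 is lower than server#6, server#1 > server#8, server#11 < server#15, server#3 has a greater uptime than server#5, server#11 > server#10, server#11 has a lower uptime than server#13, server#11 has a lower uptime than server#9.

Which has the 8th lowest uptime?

server#1

Piecing the relations together gives one ordering: server#10 < server#11 < server#5 < server#3 < server#9 < server#13 < server#8 < server#1 < server#15 < server#7 < server#6.
The 8th smallest is server#1.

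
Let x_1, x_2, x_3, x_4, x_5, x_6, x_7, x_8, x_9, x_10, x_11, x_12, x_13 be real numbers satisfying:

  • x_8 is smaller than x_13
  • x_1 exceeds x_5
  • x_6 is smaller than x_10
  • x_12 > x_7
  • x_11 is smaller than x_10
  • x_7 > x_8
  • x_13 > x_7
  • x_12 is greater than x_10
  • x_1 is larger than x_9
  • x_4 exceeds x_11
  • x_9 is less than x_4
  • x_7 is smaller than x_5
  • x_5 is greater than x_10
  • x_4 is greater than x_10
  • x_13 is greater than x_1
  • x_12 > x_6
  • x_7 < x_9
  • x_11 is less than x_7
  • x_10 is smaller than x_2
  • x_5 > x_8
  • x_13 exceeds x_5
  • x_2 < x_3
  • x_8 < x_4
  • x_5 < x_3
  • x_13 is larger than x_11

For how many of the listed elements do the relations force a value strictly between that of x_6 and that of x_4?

1

Chaining upward from x_6 reaches: x_10, x_5, x_12, x_2, x_1, x_3, x_13.
Chaining downward from x_4 reaches: x_8, x_11, x_7, x_10, x_9.
Strictly between x_6 and x_4 are those in both lists: x_10 — 1 element.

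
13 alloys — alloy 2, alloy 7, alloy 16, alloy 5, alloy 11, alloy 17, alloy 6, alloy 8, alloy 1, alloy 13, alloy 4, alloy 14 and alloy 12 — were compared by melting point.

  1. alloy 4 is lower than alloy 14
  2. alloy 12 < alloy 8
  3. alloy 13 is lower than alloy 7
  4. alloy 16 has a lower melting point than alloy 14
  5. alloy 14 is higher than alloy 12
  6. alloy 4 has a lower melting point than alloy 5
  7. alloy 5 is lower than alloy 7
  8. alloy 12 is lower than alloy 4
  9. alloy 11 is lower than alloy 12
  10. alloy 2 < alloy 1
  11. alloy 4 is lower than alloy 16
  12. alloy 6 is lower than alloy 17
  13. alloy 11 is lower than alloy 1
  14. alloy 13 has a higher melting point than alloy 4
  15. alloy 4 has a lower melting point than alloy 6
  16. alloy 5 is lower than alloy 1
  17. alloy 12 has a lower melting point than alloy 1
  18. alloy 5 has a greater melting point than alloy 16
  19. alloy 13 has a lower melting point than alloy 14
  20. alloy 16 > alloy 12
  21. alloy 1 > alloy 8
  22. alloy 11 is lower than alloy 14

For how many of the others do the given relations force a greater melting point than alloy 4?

The elements the relations force above alloy 4 are alloy 13, alloy 6, alloy 16, alloy 17, alloy 5, alloy 7, alloy 14, alloy 1 — no chain reaches any other.
That is 8.

8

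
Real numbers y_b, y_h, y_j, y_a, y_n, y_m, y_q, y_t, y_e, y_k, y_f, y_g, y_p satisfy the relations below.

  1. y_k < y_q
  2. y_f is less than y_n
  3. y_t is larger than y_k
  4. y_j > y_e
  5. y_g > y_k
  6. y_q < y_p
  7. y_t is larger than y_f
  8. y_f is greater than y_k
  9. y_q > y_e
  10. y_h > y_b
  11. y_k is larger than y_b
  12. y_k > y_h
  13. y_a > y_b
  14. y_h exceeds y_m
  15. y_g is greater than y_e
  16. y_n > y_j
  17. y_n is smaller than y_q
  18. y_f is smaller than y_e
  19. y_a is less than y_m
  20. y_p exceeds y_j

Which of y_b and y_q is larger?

Following the relations from y_b: y_b < y_a < y_m < y_h < y_k < y_f < y_e < y_j < y_n < y_q.
So y_b < y_q; y_q is the larger of the two.

y_q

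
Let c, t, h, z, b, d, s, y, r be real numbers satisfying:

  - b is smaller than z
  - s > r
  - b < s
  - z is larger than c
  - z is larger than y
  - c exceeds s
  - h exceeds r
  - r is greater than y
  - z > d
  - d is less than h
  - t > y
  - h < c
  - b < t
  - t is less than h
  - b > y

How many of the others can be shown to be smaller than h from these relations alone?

From h the given relations immediately reach r, d, t.
From those, y, b — 5 in total.
No other element is forced below h by the given relations, so the count is 5.

5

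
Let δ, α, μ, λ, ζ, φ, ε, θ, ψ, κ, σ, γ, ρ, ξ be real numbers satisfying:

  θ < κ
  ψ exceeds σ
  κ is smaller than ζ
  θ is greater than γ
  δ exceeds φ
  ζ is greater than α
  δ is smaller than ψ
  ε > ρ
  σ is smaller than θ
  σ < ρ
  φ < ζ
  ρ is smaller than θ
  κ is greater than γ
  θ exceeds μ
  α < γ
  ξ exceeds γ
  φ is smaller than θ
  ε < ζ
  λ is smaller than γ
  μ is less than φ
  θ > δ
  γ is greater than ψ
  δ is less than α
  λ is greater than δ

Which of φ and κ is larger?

κ

φ < δ and δ < ψ give φ < ψ.
With ψ < γ: φ < δ < ψ < γ.
With γ < θ: φ < δ < ψ < γ < θ.
Then θ < κ extends the chain to κ.
So φ < κ; κ is the larger of the two.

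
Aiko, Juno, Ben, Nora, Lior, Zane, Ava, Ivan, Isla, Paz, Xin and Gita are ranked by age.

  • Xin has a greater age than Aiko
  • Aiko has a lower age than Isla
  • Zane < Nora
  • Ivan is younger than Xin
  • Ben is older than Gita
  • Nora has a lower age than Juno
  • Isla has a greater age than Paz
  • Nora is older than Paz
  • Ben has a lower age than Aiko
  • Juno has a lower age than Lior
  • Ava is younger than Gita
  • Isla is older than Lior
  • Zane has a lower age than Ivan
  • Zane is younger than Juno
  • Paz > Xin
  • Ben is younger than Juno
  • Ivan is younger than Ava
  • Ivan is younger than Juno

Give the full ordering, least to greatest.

Zane < Ivan < Ava < Gita < Ben < Aiko < Xin < Paz < Nora < Juno < Lior < Isla

The consecutive links are each given: Zane < Ivan; Ivan < Ava; Ava < Gita; Gita < Ben; Ben < Aiko; Aiko < Xin; Xin < Paz; Paz < Nora; Nora < Juno; Juno < Lior; Lior < Isla.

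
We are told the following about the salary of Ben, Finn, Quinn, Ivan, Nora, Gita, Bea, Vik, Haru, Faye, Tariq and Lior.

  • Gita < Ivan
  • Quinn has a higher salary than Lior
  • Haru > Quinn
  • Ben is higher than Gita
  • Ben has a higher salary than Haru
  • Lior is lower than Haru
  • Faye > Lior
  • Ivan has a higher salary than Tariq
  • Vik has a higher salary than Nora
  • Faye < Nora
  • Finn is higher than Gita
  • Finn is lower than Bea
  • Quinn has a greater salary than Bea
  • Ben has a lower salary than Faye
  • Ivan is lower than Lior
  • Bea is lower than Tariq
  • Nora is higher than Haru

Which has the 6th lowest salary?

Lior

Piecing the relations together gives one ordering: Gita < Finn < Bea < Tariq < Ivan < Lior < Quinn < Haru < Ben < Faye < Nora < Vik.
The 6th smallest is Lior.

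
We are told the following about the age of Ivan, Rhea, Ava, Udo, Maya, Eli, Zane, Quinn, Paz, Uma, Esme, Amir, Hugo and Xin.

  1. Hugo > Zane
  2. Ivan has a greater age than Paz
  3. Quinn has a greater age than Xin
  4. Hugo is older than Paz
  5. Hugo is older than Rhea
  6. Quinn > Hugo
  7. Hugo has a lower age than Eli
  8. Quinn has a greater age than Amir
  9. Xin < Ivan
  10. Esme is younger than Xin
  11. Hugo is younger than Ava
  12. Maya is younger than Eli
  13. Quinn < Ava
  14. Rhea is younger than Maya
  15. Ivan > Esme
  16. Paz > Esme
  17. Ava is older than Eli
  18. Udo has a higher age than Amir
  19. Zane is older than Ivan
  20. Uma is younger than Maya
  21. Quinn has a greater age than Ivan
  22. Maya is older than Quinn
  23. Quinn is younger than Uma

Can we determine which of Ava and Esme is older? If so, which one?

Esme < Ivan and Ivan < Zane give Esme < Zane.
Then Zane < Hugo extends the chain to Hugo.
With Hugo < Quinn: Esme < Ivan < Zane < Hugo < Quinn.
Then Quinn < Uma extends the chain to Uma.
Then Uma < Maya extends the chain to Maya.
Then Maya < Eli extends the chain to Eli.
With Eli < Ava: Esme < Ivan < Zane < Hugo < Quinn < Uma < Maya < Eli < Ava.
So Ava is older.

Ava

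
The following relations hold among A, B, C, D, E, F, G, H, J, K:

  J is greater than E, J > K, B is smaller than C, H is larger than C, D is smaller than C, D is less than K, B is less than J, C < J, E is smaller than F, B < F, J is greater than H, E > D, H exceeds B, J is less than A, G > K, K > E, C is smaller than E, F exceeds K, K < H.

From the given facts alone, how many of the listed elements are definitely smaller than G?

The elements the relations force below G are B, D, C, E, K — no chain reaches any other.
That is 5.

5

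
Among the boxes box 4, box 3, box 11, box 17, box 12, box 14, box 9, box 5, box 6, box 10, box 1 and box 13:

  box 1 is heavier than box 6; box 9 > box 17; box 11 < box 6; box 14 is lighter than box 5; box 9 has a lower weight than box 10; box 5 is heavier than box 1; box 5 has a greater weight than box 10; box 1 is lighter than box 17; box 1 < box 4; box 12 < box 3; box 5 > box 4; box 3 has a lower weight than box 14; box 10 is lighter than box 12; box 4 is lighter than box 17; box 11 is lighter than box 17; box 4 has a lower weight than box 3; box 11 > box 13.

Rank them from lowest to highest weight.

Each adjacent pair is fixed by a given relation: box 13 < box 11; box 11 < box 6; box 6 < box 1; box 1 < box 4; box 4 < box 17; box 17 < box 9; box 9 < box 10; box 10 < box 12; box 12 < box 3; box 3 < box 14; box 14 < box 5. Chaining them end to end gives the full order.

box 13 < box 11 < box 6 < box 1 < box 4 < box 17 < box 9 < box 10 < box 12 < box 3 < box 14 < box 5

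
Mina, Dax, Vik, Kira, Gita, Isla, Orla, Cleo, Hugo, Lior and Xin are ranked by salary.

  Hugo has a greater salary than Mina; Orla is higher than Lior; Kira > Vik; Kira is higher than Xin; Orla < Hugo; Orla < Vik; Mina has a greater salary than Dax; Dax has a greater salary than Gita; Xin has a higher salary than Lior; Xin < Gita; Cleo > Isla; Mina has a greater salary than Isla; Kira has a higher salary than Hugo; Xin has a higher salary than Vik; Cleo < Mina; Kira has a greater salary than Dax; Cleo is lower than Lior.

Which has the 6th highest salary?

Xin

Piecing the relations together gives one ordering: Isla < Cleo < Lior < Orla < Vik < Xin < Gita < Dax < Mina < Hugo < Kira.
The 6th largest is Xin.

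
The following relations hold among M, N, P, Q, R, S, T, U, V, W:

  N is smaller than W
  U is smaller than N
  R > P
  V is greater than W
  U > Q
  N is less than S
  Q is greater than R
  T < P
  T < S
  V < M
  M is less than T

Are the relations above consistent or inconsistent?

Chaining the given relations yields P < R < Q < U < N < W < V < M < T, so P < T. But one relation states T < P. These cannot both hold.

inconsistent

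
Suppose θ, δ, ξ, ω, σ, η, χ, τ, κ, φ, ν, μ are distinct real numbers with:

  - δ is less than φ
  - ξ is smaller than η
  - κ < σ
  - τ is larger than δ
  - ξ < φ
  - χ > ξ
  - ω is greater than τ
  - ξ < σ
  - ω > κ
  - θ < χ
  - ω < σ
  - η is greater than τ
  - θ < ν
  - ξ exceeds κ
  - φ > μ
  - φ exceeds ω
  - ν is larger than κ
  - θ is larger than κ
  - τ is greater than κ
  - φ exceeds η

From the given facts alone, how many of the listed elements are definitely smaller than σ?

From σ the given relations immediately reach κ, ω, ξ.
From those, τ — 4 in total.
From those, δ — 5 in total.
Nothing else is reachable below σ; 5 in all.

5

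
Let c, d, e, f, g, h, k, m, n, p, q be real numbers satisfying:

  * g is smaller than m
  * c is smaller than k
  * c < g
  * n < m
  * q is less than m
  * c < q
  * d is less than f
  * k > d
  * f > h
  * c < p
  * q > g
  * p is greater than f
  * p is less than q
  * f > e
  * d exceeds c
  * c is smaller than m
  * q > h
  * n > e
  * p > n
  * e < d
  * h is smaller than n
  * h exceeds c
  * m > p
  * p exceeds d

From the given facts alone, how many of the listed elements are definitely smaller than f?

4

Directly below f: e, d, h.
One step further: c (4 so far).
Nothing else is reachable below f; 4 in all.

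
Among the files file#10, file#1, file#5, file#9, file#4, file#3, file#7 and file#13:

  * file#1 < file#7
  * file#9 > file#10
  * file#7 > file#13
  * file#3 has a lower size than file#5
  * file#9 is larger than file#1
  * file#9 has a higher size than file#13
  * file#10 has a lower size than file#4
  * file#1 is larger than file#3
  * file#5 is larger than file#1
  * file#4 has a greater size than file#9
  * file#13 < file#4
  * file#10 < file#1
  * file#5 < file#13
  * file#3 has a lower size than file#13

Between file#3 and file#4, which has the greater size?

Link the given pairs in sequence: file#3 < file#1; file#1 < file#5; file#5 < file#13; file#13 < file#9; file#9 < file#4.
Together: file#3 < file#1 < file#5 < file#13 < file#9 < file#4.
So file#3 < file#4; file#4 is the larger of the two.

file#4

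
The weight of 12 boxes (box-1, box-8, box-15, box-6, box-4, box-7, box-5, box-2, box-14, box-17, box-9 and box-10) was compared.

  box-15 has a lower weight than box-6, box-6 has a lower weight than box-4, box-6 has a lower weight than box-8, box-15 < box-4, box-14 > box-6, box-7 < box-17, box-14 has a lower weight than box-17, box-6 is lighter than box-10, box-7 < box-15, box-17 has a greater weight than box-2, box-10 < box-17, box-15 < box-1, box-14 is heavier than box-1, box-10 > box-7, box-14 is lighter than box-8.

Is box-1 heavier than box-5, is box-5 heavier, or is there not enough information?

Following every chain through box-5: nothing is chained to box-5.
box-1 is not reached, and no chain runs the other way from box-1 to box-5.
So the given relations leave the order of box-5 and box-1 undetermined.

undetermined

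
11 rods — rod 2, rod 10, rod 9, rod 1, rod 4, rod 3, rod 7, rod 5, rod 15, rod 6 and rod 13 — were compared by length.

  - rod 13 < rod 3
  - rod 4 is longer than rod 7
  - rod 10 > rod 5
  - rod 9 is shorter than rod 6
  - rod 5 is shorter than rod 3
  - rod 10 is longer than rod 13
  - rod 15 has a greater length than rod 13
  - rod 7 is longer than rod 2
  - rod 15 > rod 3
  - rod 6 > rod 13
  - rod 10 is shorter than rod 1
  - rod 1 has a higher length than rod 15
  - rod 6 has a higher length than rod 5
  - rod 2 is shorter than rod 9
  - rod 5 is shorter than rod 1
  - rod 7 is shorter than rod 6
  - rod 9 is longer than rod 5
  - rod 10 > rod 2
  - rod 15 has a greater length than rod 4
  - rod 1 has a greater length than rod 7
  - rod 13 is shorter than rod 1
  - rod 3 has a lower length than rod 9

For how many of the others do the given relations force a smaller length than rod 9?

4

Directly below rod 9: rod 2, rod 5, rod 3.
One step further: rod 13 (4 so far).
Nothing else is reachable below rod 9; 4 in all.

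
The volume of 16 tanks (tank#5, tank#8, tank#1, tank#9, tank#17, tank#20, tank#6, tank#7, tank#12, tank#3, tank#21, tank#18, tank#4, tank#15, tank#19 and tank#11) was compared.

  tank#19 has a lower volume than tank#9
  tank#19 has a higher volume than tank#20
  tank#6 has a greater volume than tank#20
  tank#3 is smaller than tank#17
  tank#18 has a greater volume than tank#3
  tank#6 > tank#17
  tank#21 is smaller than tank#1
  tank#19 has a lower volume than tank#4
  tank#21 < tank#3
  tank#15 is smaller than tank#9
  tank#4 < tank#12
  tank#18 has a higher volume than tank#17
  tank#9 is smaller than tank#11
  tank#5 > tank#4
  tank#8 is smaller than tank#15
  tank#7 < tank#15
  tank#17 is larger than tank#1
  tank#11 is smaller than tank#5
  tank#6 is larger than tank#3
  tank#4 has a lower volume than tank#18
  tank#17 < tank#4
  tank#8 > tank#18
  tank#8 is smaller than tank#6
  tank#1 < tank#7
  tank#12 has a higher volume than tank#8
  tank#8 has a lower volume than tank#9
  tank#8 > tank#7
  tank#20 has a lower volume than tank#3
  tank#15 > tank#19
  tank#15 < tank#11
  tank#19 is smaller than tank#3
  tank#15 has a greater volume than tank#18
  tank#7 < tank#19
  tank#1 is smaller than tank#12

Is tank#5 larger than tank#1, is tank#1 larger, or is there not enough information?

tank#5

tank#1 < tank#7 < tank#19 < tank#3 < tank#17 < tank#4 < tank#18 < tank#8 < tank#15 < tank#9 < tank#11 < tank#5, by transitivity through tank#7, tank#19, tank#3, tank#17, tank#4, tank#18, tank#8, tank#15, tank#9, tank#11.
So tank#5 is larger.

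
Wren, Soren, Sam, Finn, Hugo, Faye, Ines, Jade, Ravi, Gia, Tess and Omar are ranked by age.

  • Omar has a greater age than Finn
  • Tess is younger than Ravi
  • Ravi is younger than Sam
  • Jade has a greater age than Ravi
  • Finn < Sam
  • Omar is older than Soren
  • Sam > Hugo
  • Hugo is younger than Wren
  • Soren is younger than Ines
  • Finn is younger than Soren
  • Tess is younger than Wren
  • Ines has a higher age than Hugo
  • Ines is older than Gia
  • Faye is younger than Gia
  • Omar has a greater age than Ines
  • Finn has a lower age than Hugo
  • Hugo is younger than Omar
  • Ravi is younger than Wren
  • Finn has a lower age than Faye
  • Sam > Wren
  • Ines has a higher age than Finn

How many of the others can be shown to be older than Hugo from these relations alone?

From Hugo the given relations immediately reach Wren, Ines, Omar, Sam.
No other element is forced above Hugo by the given relations, so the count is 4.

4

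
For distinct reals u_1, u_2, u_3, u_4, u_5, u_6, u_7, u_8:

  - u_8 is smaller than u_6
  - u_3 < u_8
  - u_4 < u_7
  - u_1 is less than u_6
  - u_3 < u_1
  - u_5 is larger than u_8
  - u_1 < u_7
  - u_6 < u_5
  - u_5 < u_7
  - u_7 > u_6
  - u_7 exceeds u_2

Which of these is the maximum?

Chaining downward from u_7: directly below it, u_2, u_1, u_6, u_4, u_5; then u_3, u_8.
That covers every other element, and nothing is given above u_7, so u_7 is the maximum.

u_7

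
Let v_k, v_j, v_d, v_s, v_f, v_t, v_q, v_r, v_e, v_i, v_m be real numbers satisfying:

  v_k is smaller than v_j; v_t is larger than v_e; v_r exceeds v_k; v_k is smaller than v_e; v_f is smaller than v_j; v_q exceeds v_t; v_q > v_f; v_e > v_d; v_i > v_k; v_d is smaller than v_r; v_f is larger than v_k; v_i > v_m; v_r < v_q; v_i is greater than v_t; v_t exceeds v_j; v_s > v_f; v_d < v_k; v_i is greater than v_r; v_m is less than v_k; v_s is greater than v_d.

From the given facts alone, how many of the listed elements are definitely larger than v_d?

The elements the relations force above v_d are v_k, v_f, v_j, v_e, v_t, v_s, v_r, v_i, v_q — no chain reaches any other.
That is 9.

9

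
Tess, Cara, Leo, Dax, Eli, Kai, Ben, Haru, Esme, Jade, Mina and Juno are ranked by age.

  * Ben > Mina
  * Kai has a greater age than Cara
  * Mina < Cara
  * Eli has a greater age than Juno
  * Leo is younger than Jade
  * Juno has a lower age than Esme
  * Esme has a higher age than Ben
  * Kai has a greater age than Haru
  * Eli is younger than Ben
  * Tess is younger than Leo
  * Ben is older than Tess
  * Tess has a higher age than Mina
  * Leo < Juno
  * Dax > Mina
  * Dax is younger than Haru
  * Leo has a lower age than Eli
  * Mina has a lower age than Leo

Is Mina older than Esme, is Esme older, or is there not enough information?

The relevant relations are Mina < Tess; Tess < Leo; Leo < Juno; Juno < Eli; Eli < Ben; Ben < Esme.
Together: Mina < Tess < Leo < Juno < Eli < Ben < Esme.
So Esme is older.

Esme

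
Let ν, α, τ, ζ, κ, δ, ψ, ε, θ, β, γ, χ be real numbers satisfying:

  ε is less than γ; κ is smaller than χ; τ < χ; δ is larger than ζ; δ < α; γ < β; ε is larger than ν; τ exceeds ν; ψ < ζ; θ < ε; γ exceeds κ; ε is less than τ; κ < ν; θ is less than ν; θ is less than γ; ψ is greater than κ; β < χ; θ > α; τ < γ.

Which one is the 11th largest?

ψ

The consecutive relations fix a unique order: κ < ψ < ζ < δ < α < θ < ν < ε < τ < γ < β < χ.
Counting 11 from the largest end gives ψ.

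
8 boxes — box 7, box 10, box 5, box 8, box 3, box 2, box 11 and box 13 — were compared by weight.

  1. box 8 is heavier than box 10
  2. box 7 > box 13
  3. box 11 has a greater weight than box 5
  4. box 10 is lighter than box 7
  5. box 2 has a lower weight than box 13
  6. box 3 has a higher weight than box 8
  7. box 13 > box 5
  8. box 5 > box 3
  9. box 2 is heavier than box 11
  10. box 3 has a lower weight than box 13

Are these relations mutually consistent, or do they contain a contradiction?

consistent

The single ordering box 10 < box 8 < box 3 < box 5 < box 11 < box 2 < box 13 < box 7 satisfies every listed relation, so no contradiction arises.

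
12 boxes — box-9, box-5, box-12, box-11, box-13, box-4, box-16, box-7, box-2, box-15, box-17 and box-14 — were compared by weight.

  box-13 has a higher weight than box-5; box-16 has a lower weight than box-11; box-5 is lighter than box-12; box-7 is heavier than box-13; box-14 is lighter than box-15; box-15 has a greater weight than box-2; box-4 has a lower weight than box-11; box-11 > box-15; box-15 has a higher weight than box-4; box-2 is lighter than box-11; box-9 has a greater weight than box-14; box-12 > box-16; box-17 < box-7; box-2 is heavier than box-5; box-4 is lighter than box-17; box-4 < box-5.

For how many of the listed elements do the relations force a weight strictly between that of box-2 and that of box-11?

The relations place box-2 below box-11. An element lies strictly between them when it is forced above box-2 and also forced below box-11.
Above box-2: {box-15}. Below box-11: {box-4, box-5, box-16, box-14, box-15}.
Intersection: {box-15} — 1.

1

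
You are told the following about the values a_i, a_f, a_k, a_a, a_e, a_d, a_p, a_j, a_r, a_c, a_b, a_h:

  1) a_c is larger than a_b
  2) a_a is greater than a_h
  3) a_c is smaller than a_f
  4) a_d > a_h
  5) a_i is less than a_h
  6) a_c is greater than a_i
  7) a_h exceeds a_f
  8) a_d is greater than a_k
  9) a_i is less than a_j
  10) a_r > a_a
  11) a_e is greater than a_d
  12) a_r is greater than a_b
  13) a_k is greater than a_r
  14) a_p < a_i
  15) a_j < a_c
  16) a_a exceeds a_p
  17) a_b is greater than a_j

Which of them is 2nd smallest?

a_i

Chaining the given pairs: a_p < a_i < a_j < a_b < a_c < a_f < a_h < a_a < a_r < a_k < a_d < a_e.
Counting 2 from the smallest end gives a_i.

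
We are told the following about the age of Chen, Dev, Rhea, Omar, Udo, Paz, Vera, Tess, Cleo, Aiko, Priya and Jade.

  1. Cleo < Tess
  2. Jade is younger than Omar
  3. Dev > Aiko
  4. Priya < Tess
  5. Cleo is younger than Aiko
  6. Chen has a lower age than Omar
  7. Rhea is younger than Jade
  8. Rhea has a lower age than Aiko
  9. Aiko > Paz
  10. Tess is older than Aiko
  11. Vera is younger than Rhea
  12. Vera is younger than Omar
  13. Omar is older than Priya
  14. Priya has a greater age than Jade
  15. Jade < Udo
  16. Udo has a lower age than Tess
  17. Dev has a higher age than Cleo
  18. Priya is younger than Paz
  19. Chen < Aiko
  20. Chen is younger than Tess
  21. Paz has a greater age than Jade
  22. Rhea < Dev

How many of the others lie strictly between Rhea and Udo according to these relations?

The relations place Rhea below Udo. An element lies strictly between them when it is forced above Rhea and also forced below Udo.
Above Rhea: {Jade, Priya, Paz, Aiko, Omar, Dev, Tess}. Below Udo: {Vera, Jade}.
Intersection: {Jade} — 1.

1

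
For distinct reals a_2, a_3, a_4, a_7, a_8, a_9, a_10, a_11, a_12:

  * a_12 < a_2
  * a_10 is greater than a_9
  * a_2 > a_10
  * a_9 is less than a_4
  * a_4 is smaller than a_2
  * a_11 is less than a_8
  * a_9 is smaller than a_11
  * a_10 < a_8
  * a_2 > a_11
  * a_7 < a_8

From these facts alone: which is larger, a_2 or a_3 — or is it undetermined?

undetermined

Following every chain through a_3: nothing is chained to a_3.
a_2 is not reached, and no chain runs the other way from a_2 to a_3.
So the given relations leave the order of a_3 and a_2 undetermined.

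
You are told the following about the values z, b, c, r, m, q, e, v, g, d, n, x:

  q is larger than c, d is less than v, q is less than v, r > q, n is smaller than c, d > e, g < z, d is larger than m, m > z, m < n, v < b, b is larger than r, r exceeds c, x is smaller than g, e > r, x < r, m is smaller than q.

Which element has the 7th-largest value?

Chaining the given pairs: x < g < z < m < n < c < q < r < e < d < v < b.
The 7th largest is c.

c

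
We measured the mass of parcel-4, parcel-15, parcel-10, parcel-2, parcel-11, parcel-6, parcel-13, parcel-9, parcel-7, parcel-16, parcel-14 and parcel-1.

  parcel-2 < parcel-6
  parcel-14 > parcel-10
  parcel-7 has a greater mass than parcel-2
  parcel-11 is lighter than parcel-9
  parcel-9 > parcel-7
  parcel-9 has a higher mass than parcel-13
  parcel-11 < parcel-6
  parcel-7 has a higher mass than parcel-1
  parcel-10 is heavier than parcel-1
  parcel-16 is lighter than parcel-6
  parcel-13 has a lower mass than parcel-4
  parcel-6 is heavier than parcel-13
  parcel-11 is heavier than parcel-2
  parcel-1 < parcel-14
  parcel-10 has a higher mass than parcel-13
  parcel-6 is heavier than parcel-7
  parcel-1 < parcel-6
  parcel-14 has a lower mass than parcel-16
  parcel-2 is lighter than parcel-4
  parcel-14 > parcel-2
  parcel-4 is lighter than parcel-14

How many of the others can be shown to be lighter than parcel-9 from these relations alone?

The elements the relations force below parcel-9 are parcel-2, parcel-13, parcel-1, parcel-7, parcel-11 — no chain reaches any other.
That is 5.

5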